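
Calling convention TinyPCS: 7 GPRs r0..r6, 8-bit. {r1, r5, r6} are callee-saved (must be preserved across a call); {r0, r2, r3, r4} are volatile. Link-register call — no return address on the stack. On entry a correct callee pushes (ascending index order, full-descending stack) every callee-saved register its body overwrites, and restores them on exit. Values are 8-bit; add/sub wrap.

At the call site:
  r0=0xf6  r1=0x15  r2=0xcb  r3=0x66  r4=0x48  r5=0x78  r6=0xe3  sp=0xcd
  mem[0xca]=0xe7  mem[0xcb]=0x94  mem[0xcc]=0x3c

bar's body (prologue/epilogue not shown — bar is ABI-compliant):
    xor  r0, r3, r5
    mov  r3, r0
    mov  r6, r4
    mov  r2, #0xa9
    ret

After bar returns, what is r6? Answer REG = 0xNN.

REG = 0xe3

prologue: push r6 → mem[0xcc]=0xe3, sp=0xcc
body[0] xor  r0, r3, r5 → r0=0x1e
body[1] mov  r3, r0 → r3=0x1e
body[2] mov  r6, r4 → r6=0x48
body[3] mov  r2, #0xa9 → r2=0xa9
epilogue: pop r6=0xe3, sp=0xcd
r6 is callee-saved → restored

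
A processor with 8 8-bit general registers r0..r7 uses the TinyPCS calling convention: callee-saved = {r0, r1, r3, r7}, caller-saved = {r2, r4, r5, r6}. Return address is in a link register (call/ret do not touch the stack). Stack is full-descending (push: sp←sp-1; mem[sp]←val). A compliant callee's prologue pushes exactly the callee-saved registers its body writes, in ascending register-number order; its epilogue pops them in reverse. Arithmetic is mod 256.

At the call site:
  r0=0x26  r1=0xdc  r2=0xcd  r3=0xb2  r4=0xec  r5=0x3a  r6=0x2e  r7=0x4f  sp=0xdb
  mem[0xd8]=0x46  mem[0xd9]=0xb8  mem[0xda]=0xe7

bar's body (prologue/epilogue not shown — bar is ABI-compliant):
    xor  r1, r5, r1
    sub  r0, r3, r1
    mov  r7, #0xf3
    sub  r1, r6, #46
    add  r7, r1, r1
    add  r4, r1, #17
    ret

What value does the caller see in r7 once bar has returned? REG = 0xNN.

prologue: push r0 → mem[0xda]=0x26, sp=0xda
prologue: push r1 → mem[0xd9]=0xdc, sp=0xd9
prologue: push r7 → mem[0xd8]=0x4f, sp=0xd8
body[0] xor  r1, r5, r1 → r1=0xe6
body[1] sub  r0, r3, r1 → r0=0xcc
body[2] mov  r7, #0xf3 → r7=0xf3
body[3] sub  r1, r6, #46 → r1=0x00
body[4] add  r7, r1, r1 → r7=0x00
body[5] add  r4, r1, #17 → r4=0x11
epilogue: pop r7=0x4f, sp=0xd9
epilogue: pop r1=0xdc, sp=0xda
epilogue: pop r0=0x26, sp=0xdb
r7 is callee-saved → restored

REG = 0x4f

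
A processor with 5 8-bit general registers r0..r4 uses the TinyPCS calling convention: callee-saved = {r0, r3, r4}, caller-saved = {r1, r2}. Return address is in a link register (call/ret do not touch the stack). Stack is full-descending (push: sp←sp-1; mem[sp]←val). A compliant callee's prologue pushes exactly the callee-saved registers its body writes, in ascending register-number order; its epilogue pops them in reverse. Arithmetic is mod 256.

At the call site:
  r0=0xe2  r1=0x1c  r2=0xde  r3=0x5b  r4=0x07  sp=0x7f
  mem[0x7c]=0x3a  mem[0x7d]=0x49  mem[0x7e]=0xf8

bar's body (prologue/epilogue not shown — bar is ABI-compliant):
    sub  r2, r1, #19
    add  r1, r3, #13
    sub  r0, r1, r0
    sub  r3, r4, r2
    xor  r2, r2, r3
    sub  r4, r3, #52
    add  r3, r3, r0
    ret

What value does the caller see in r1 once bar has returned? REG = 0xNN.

REG = 0x68

prologue: push r0 → mem[0x7e]=0xe2, sp=0x7e
prologue: push r3 → mem[0x7d]=0x5b, sp=0x7d
prologue: push r4 → mem[0x7c]=0x07, sp=0x7c
body[0] sub  r2, r1, #19 → r2=0x09
body[1] add  r1, r3, #13 → r1=0x68
body[2] sub  r0, r1, r0 → r0=0x86
body[3] sub  r3, r4, r2 → r3=0xfe
body[4] xor  r2, r2, r3 → r2=0xf7
body[5] sub  r4, r3, #52 → r4=0xca
body[6] add  r3, r3, r0 → r3=0x84
epilogue: pop r4=0x07, sp=0x7d
epilogue: pop r3=0x5b, sp=0x7e
epilogue: pop r0=0xe2, sp=0x7f
r1 is caller-saved → body value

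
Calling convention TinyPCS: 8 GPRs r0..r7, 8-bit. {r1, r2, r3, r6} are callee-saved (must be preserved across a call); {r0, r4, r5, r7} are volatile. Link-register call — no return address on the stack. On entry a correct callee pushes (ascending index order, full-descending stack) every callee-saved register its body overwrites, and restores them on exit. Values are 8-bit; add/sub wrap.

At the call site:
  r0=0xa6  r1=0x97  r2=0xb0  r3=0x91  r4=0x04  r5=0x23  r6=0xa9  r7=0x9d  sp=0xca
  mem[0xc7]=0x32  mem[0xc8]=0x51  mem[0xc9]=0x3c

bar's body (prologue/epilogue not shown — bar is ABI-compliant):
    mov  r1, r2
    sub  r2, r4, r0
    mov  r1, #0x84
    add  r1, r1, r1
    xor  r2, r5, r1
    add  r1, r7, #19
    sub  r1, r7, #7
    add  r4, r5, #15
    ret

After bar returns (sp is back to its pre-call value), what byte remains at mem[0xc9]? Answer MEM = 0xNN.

MEM = 0x97

prologue: push r1 -> mem[0xc9]=0x97, sp=0xc9
prologue: push r2 -> mem[0xc8]=0xb0, sp=0xc8
body[0] mov  r1, r2 -> r1=0xb0
body[1] sub  r2, r4, r0 -> r2=0x5e
body[2] mov  r1, #0x84 -> r1=0x84
body[3] add  r1, r1, r1 -> r1=0x08
body[4] xor  r2, r5, r1 -> r2=0x2b
body[5] add  r1, r7, #19 -> r1=0xb0
body[6] sub  r1, r7, #7 -> r1=0x96
body[7] add  r4, r5, #15 -> r4=0x32
epilogue: pop r2=0xb0, sp=0xc9
epilogue: pop r1=0x97, sp=0xca
prologue pushed ['r1', 'r2'] at ['0xc9', '0xc8']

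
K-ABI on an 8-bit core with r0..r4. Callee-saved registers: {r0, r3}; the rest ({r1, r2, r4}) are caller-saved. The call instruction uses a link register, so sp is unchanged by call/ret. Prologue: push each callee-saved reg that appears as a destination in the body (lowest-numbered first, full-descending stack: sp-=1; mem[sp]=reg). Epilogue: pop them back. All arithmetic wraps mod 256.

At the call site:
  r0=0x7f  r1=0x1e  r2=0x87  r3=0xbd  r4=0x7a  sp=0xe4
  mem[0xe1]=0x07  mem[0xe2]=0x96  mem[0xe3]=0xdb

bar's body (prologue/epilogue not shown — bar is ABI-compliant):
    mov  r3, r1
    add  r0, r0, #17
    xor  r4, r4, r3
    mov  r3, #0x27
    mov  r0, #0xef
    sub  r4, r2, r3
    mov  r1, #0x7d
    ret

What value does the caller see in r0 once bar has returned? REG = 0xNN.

REG = 0x7f

prologue: push r0 → mem[0xe3]=0x7f, sp=0xe3
prologue: push r3 → mem[0xe2]=0xbd, sp=0xe2
body[0] mov  r3, r1 → r3=0x1e
body[1] add  r0, r0, #17 → r0=0x90
body[2] xor  r4, r4, r3 → r4=0x64
body[3] mov  r3, #0x27 → r3=0x27
body[4] mov  r0, #0xef → r0=0xef
body[5] sub  r4, r2, r3 → r4=0x60
body[6] mov  r1, #0x7d → r1=0x7d
epilogue: pop r3=0xbd, sp=0xe3
epilogue: pop r0=0x7f, sp=0xe4
r0 is callee-saved → restored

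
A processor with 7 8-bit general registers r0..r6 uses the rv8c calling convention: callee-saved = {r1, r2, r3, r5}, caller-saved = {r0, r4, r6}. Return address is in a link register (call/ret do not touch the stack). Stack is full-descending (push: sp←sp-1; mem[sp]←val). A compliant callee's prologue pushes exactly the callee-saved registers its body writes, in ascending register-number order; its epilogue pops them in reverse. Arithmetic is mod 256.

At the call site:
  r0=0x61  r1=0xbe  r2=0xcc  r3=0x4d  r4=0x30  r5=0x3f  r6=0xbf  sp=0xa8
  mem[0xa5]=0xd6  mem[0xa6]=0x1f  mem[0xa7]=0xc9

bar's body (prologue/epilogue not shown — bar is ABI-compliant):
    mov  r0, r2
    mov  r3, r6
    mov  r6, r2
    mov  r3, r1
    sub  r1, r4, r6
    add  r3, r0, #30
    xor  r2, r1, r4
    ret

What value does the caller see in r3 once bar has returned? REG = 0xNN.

prologue: push r1 -> mem[0xa7]=0xbe, sp=0xa7
prologue: push r2 -> mem[0xa6]=0xcc, sp=0xa6
prologue: push r3 -> mem[0xa5]=0x4d, sp=0xa5
body[0] mov  r0, r2 -> r0=0xcc
body[1] mov  r3, r6 -> r3=0xbf
body[2] mov  r6, r2 -> r6=0xcc
body[3] mov  r3, r1 -> r3=0xbe
body[4] sub  r1, r4, r6 -> r1=0x64
body[5] add  r3, r0, #30 -> r3=0xea
body[6] xor  r2, r1, r4 -> r2=0x54
epilogue: pop r3=0x4d, sp=0xa6
epilogue: pop r2=0xcc, sp=0xa7
epilogue: pop r1=0xbe, sp=0xa8
r3 is callee-saved -> restored

REG = 0x4d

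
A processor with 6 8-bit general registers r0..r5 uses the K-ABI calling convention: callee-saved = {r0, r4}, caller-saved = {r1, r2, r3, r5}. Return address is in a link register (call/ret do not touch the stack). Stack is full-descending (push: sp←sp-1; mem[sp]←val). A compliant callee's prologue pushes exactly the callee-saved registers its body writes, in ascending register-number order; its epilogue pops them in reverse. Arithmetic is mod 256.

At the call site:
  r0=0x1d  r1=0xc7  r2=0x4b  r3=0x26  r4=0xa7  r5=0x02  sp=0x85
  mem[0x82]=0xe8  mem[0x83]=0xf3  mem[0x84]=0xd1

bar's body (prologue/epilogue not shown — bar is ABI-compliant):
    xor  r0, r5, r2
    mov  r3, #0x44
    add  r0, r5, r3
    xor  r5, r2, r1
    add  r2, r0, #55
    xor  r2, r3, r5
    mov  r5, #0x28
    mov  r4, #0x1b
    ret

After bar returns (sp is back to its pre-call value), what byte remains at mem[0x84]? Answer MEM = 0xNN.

prologue: push r0 → mem[0x84]=0x1d, sp=0x84
prologue: push r4 → mem[0x83]=0xa7, sp=0x83
body[0] xor  r0, r5, r2 → r0=0x49
body[1] mov  r3, #0x44 → r3=0x44
body[2] add  r0, r5, r3 → r0=0x46
body[3] xor  r5, r2, r1 → r5=0x8c
body[4] add  r2, r0, #55 → r2=0x7d
body[5] xor  r2, r3, r5 → r2=0xc8
body[6] mov  r5, #0x28 → r5=0x28
body[7] mov  r4, #0x1b → r4=0x1b
epilogue: pop r4=0xa7, sp=0x84
epilogue: pop r0=0x1d, sp=0x85
prologue pushed ['r0', 'r4'] at ['0x84', '0x83']

MEM = 0x1d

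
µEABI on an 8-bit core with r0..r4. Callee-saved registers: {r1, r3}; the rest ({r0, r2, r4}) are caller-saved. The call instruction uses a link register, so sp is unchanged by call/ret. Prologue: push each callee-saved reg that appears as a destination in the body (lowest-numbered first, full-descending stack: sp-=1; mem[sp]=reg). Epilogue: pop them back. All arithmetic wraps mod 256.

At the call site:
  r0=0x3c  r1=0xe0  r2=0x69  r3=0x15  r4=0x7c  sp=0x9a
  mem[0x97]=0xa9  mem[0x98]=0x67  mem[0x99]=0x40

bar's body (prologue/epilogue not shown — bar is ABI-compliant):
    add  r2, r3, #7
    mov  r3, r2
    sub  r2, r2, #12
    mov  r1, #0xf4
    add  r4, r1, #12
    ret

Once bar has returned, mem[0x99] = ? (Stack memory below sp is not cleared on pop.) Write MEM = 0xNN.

prologue: push r1 → mem[0x99]=0xe0, sp=0x99
prologue: push r3 → mem[0x98]=0x15, sp=0x98
body[0] add  r2, r3, #7 → r2=0x1c
body[1] mov  r3, r2 → r3=0x1c
body[2] sub  r2, r2, #12 → r2=0x10
body[3] mov  r1, #0xf4 → r1=0xf4
body[4] add  r4, r1, #12 → r4=0x00
epilogue: pop r3=0x15, sp=0x99
epilogue: pop r1=0xe0, sp=0x9a
prologue pushed ['r1', 'r3'] at ['0x99', '0x98']

MEM = 0xe0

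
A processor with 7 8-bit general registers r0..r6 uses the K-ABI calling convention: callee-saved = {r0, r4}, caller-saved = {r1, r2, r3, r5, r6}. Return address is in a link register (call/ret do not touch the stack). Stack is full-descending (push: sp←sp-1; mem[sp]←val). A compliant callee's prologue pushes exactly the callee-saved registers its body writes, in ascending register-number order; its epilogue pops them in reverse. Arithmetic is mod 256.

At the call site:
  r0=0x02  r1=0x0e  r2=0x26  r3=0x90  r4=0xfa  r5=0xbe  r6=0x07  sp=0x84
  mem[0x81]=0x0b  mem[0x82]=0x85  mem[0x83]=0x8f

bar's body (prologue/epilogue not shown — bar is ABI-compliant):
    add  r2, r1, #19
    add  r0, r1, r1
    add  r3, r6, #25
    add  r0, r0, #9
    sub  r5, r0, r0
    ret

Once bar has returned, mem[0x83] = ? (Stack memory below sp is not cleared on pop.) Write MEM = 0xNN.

MEM = 0x02

prologue: push r0 → mem[0x83]=0x02, sp=0x83
body[0] add  r2, r1, #19 → r2=0x21
body[1] add  r0, r1, r1 → r0=0x1c
body[2] add  r3, r6, #25 → r3=0x20
body[3] add  r0, r0, #9 → r0=0x25
body[4] sub  r5, r0, r0 → r5=0x00
epilogue: pop r0=0x02, sp=0x84
prologue pushed ['r0'] at ['0x83']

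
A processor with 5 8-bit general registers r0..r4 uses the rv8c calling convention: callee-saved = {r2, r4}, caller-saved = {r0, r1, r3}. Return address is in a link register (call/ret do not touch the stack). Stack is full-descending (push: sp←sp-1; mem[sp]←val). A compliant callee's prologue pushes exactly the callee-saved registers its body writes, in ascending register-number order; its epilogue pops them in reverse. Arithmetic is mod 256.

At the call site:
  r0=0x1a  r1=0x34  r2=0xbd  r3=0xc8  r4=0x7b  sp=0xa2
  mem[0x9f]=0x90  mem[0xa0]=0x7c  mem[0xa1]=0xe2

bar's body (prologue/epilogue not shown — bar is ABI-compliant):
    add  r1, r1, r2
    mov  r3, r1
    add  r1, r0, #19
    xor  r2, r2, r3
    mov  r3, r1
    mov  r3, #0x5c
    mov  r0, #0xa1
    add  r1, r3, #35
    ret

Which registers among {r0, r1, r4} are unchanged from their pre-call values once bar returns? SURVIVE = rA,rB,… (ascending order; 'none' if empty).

prologue: push r2 -> mem[0xa1]=0xbd, sp=0xa1
body[0] add  r1, r1, r2 -> r1=0xf1
body[1] mov  r3, r1 -> r3=0xf1
body[2] add  r1, r0, #19 -> r1=0x2d
body[3] xor  r2, r2, r3 -> r2=0x4c
body[4] mov  r3, r1 -> r3=0x2d
body[5] mov  r3, #0x5c -> r3=0x5c
body[6] mov  r0, #0xa1 -> r0=0xa1
body[7] add  r1, r3, #35 -> r1=0x7f
epilogue: pop r2=0xbd, sp=0xa2
r0: caller-saved, written=True
r1: caller-saved, written=True
r4: callee-saved, written=False

SURVIVE = r4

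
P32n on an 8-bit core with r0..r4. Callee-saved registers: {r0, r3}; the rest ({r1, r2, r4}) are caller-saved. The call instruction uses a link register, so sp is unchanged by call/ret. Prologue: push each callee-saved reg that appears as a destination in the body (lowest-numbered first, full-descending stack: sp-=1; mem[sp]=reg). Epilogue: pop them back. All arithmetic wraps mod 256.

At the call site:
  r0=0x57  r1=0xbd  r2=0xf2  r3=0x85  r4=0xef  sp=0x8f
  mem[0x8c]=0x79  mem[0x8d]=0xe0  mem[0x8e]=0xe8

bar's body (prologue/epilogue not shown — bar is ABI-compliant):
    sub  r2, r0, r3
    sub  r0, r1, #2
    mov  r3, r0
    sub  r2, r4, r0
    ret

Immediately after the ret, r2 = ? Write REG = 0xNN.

prologue: push r0 → mem[0x8e]=0x57, sp=0x8e
prologue: push r3 → mem[0x8d]=0x85, sp=0x8d
body[0] sub  r2, r0, r3 → r2=0xd2
body[1] sub  r0, r1, #2 → r0=0xbb
body[2] mov  r3, r0 → r3=0xbb
body[3] sub  r2, r4, r0 → r2=0x34
epilogue: pop r3=0x85, sp=0x8e
epilogue: pop r0=0x57, sp=0x8f
r2 is caller-saved → body value

REG = 0x34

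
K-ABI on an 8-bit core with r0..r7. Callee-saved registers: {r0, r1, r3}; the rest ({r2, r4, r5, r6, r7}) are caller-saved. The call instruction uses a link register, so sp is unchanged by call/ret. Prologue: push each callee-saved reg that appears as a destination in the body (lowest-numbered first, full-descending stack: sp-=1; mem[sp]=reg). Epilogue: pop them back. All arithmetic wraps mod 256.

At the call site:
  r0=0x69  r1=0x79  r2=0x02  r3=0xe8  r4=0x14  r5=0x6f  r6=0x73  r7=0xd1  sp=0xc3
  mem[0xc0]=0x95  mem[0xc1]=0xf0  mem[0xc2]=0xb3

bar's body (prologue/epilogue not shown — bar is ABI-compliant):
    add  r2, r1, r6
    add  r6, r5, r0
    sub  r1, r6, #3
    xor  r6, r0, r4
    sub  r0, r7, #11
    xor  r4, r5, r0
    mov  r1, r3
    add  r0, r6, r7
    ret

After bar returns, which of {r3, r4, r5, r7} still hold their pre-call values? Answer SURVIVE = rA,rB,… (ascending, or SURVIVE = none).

prologue: push r0 -> mem[0xc2]=0x69, sp=0xc2
prologue: push r1 -> mem[0xc1]=0x79, sp=0xc1
body[0] add  r2, r1, r6 -> r2=0xec
body[1] add  r6, r5, r0 -> r6=0xd8
body[2] sub  r1, r6, #3 -> r1=0xd5
body[3] xor  r6, r0, r4 -> r6=0x7d
body[4] sub  r0, r7, #11 -> r0=0xc6
body[5] xor  r4, r5, r0 -> r4=0xa9
body[6] mov  r1, r3 -> r1=0xe8
body[7] add  r0, r6, r7 -> r0=0x4e
epilogue: pop r1=0x79, sp=0xc2
epilogue: pop r0=0x69, sp=0xc3
r3: callee-saved, written=False
r4: caller-saved, written=True
r5: caller-saved, written=False
r7: caller-saved, written=False

SURVIVE = r3,r5,r7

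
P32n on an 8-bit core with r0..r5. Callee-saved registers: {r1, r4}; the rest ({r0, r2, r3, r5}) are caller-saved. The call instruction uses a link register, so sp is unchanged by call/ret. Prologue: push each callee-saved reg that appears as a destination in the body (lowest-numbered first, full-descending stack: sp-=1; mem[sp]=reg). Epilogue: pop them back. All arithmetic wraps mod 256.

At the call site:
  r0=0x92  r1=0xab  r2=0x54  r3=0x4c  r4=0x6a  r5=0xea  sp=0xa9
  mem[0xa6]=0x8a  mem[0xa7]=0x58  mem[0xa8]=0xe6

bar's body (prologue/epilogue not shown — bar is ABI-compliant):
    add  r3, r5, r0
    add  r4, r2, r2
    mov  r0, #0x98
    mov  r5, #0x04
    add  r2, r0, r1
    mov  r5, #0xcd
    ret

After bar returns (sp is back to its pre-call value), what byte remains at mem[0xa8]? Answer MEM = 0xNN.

prologue: push r4 → mem[0xa8]=0x6a, sp=0xa8
body[0] add  r3, r5, r0 → r3=0x7c
body[1] add  r4, r2, r2 → r4=0xa8
body[2] mov  r0, #0x98 → r0=0x98
body[3] mov  r5, #0x04 → r5=0x04
body[4] add  r2, r0, r1 → r2=0x43
body[5] mov  r5, #0xcd → r5=0xcd
epilogue: pop r4=0x6a, sp=0xa9
prologue pushed ['r4'] at ['0xa8']

MEM = 0x6a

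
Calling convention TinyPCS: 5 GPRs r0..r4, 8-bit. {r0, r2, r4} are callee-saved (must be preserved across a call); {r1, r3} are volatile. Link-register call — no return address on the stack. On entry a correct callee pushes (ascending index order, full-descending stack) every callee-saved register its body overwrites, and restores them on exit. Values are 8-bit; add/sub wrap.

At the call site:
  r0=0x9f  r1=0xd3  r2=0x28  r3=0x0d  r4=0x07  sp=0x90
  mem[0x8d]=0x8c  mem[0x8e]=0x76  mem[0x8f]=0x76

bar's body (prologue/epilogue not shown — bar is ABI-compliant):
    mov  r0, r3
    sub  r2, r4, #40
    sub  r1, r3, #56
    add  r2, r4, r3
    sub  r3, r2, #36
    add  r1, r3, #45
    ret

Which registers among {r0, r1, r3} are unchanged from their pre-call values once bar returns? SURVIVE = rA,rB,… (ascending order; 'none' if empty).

prologue: push r0 → mem[0x8f]=0x9f, sp=0x8f
prologue: push r2 → mem[0x8e]=0x28, sp=0x8e
body[0] mov  r0, r3 → r0=0x0d
body[1] sub  r2, r4, #40 → r2=0xdf
body[2] sub  r1, r3, #56 → r1=0xd5
body[3] add  r2, r4, r3 → r2=0x14
body[4] sub  r3, r2, #36 → r3=0xf0
body[5] add  r1, r3, #45 → r1=0x1d
epilogue: pop r2=0x28, sp=0x8f
epilogue: pop r0=0x9f, sp=0x90
r0: callee-saved, written=True
r1: caller-saved, written=True
r3: caller-saved, written=True

SURVIVE = r0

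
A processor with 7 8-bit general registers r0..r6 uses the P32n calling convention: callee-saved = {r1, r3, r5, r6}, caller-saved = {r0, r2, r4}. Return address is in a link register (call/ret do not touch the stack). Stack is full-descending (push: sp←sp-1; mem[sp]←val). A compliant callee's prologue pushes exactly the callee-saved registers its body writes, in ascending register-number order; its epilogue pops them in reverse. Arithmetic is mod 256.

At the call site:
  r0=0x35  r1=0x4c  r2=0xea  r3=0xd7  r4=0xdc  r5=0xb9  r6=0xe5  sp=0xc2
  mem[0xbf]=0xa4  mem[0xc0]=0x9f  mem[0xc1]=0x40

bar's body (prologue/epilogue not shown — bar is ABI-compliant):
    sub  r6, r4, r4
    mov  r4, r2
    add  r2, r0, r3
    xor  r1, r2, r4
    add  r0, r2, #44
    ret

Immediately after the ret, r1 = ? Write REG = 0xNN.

REG = 0x4c

prologue: push r1 -> mem[0xc1]=0x4c, sp=0xc1
prologue: push r6 -> mem[0xc0]=0xe5, sp=0xc0
body[0] sub  r6, r4, r4 -> r6=0x00
body[1] mov  r4, r2 -> r4=0xea
body[2] add  r2, r0, r3 -> r2=0x0c
body[3] xor  r1, r2, r4 -> r1=0xe6
body[4] add  r0, r2, #44 -> r0=0x38
epilogue: pop r6=0xe5, sp=0xc1
epilogue: pop r1=0x4c, sp=0xc2
r1 is callee-saved -> restored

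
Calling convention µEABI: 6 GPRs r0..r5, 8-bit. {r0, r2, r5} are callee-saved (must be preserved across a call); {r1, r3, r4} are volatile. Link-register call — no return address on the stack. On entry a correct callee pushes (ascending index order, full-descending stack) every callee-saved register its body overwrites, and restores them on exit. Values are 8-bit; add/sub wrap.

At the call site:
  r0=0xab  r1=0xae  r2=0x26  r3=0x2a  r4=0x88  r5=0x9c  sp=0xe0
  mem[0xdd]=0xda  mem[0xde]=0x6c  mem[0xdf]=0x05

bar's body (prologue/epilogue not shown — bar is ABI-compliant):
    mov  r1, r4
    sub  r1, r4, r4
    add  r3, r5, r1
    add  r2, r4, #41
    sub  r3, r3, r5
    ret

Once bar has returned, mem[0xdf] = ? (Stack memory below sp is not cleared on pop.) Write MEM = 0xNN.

prologue: push r2 -> mem[0xdf]=0x26, sp=0xdf
body[0] mov  r1, r4 -> r1=0x88
body[1] sub  r1, r4, r4 -> r1=0x00
body[2] add  r3, r5, r1 -> r3=0x9c
body[3] add  r2, r4, #41 -> r2=0xb1
body[4] sub  r3, r3, r5 -> r3=0x00
epilogue: pop r2=0x26, sp=0xe0
prologue pushed ['r2'] at ['0xdf']

MEM = 0x26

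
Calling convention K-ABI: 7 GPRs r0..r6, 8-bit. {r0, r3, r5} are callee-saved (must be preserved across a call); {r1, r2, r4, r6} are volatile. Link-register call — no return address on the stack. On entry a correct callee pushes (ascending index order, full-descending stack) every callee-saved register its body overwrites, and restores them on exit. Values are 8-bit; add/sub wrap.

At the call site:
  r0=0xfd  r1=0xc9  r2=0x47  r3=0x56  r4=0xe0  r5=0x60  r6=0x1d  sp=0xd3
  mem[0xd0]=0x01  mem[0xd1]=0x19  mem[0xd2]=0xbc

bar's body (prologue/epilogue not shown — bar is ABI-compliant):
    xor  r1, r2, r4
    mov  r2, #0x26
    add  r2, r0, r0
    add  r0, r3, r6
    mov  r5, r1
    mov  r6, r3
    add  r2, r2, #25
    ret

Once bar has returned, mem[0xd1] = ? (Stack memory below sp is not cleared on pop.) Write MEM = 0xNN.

prologue: push r0 → mem[0xd2]=0xfd, sp=0xd2
prologue: push r5 → mem[0xd1]=0x60, sp=0xd1
body[0] xor  r1, r2, r4 → r1=0xa7
body[1] mov  r2, #0x26 → r2=0x26
body[2] add  r2, r0, r0 → r2=0xfa
body[3] add  r0, r3, r6 → r0=0x73
body[4] mov  r5, r1 → r5=0xa7
body[5] mov  r6, r3 → r6=0x56
body[6] add  r2, r2, #25 → r2=0x13
epilogue: pop r5=0x60, sp=0xd2
epilogue: pop r0=0xfd, sp=0xd3
prologue pushed ['r0', 'r5'] at ['0xd2', '0xd1']

MEM = 0x60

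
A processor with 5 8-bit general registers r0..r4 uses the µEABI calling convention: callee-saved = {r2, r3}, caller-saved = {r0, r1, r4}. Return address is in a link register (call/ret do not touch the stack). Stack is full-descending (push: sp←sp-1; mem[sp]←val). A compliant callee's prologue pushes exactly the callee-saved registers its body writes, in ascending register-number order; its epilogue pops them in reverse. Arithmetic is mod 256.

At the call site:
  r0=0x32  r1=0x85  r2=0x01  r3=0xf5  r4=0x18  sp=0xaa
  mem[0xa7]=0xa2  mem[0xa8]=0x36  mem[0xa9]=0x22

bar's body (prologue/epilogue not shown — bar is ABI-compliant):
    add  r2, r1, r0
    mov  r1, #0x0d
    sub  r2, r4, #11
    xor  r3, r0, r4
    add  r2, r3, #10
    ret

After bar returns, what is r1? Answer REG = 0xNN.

REG = 0x0d

prologue: push r2 -> mem[0xa9]=0x01, sp=0xa9
prologue: push r3 -> mem[0xa8]=0xf5, sp=0xa8
body[0] add  r2, r1, r0 -> r2=0xb7
body[1] mov  r1, #0x0d -> r1=0x0d
body[2] sub  r2, r4, #11 -> r2=0x0d
body[3] xor  r3, r0, r4 -> r3=0x2a
body[4] add  r2, r3, #10 -> r2=0x34
epilogue: pop r3=0xf5, sp=0xa9
epilogue: pop r2=0x01, sp=0xaa
r1 is caller-saved -> body value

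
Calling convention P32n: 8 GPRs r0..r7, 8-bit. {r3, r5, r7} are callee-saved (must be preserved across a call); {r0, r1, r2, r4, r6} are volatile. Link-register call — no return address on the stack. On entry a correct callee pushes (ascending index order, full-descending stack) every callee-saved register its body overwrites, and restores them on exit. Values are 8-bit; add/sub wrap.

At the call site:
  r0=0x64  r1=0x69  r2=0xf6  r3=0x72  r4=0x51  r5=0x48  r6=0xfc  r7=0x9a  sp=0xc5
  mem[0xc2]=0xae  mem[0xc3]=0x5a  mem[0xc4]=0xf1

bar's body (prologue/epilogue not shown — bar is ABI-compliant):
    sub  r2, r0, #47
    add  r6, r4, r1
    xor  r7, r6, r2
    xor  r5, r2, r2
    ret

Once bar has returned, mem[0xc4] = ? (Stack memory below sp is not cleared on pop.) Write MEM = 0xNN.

MEM = 0x48

prologue: push r5 → mem[0xc4]=0x48, sp=0xc4
prologue: push r7 → mem[0xc3]=0x9a, sp=0xc3
body[0] sub  r2, r0, #47 → r2=0x35
body[1] add  r6, r4, r1 → r6=0xba
body[2] xor  r7, r6, r2 → r7=0x8f
body[3] xor  r5, r2, r2 → r5=0x00
epilogue: pop r7=0x9a, sp=0xc4
epilogue: pop r5=0x48, sp=0xc5
prologue pushed ['r5', 'r7'] at ['0xc4', '0xc3']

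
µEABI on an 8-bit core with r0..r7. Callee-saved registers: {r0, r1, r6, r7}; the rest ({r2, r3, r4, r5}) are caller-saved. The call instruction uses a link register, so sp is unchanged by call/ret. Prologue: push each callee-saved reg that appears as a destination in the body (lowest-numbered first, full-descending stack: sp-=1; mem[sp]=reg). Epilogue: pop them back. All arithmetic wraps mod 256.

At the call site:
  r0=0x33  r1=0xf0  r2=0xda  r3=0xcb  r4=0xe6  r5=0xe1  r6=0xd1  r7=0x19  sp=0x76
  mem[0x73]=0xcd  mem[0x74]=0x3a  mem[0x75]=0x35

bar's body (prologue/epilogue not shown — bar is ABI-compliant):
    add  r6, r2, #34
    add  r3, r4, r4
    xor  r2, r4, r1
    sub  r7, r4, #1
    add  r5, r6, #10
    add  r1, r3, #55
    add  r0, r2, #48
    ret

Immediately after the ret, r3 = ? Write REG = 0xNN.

REG = 0xcc

prologue: push r0 → mem[0x75]=0x33, sp=0x75
prologue: push r1 → mem[0x74]=0xf0, sp=0x74
prologue: push r6 → mem[0x73]=0xd1, sp=0x73
prologue: push r7 → mem[0x72]=0x19, sp=0x72
body[0] add  r6, r2, #34 → r6=0xfc
body[1] add  r3, r4, r4 → r3=0xcc
body[2] xor  r2, r4, r1 → r2=0x16
body[3] sub  r7, r4, #1 → r7=0xe5
body[4] add  r5, r6, #10 → r5=0x06
body[5] add  r1, r3, #55 → r1=0x03
body[6] add  r0, r2, #48 → r0=0x46
epilogue: pop r7=0x19, sp=0x73
epilogue: pop r6=0xd1, sp=0x74
epilogue: pop r1=0xf0, sp=0x75
epilogue: pop r0=0x33, sp=0x76
r3 is caller-saved → body value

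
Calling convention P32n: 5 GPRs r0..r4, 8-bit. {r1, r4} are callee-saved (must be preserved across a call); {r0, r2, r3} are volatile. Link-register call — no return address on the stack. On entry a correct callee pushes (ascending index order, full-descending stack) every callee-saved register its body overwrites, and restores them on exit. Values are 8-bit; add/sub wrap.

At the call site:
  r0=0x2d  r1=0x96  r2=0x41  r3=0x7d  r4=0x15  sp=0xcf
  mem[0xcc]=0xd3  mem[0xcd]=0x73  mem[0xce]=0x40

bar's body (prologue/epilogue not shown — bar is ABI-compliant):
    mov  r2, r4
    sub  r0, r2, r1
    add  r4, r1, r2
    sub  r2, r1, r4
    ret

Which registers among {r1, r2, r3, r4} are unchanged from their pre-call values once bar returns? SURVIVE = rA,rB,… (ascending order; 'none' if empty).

SURVIVE = r1,r3,r4

prologue: push r4 → mem[0xce]=0x15, sp=0xce
body[0] mov  r2, r4 → r2=0x15
body[1] sub  r0, r2, r1 → r0=0x7f
body[2] add  r4, r1, r2 → r4=0xab
body[3] sub  r2, r1, r4 → r2=0xeb
epilogue: pop r4=0x15, sp=0xcf
r1: callee-saved, written=False
r2: caller-saved, written=True
r3: caller-saved, written=False
r4: callee-saved, written=True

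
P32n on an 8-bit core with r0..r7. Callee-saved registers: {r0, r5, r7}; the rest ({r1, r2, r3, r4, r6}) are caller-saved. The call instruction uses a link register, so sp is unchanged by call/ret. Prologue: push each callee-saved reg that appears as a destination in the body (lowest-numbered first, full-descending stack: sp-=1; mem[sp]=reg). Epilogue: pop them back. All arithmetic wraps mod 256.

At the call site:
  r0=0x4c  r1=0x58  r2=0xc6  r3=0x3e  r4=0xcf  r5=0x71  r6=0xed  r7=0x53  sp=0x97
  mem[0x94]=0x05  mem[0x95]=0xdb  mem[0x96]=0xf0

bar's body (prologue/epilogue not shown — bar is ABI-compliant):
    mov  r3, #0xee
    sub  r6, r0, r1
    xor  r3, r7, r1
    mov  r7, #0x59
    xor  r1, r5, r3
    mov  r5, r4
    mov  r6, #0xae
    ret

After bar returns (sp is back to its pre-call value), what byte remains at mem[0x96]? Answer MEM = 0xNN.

prologue: push r5 → mem[0x96]=0x71, sp=0x96
prologue: push r7 → mem[0x95]=0x53, sp=0x95
body[0] mov  r3, #0xee → r3=0xee
body[1] sub  r6, r0, r1 → r6=0xf4
body[2] xor  r3, r7, r1 → r3=0x0b
body[3] mov  r7, #0x59 → r7=0x59
body[4] xor  r1, r5, r3 → r1=0x7a
body[5] mov  r5, r4 → r5=0xcf
body[6] mov  r6, #0xae → r6=0xae
epilogue: pop r7=0x53, sp=0x96
epilogue: pop r5=0x71, sp=0x97
prologue pushed ['r5', 'r7'] at ['0x96', '0x95']

MEM = 0x71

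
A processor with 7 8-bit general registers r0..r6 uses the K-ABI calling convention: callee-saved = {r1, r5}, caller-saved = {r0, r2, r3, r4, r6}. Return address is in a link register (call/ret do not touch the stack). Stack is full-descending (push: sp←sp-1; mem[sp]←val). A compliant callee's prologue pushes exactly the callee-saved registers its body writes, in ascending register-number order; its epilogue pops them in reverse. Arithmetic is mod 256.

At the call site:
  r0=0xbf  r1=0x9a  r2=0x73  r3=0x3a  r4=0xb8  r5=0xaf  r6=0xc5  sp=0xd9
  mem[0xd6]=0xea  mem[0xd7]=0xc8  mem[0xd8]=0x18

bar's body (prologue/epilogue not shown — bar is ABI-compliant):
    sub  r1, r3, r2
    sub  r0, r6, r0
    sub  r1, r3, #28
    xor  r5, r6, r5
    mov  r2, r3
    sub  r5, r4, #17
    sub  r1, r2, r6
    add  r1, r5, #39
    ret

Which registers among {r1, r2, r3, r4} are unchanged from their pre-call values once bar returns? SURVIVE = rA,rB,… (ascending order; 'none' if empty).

SURVIVE = r1,r3,r4

prologue: push r1 -> mem[0xd8]=0x9a, sp=0xd8
prologue: push r5 -> mem[0xd7]=0xaf, sp=0xd7
body[0] sub  r1, r3, r2 -> r1=0xc7
body[1] sub  r0, r6, r0 -> r0=0x06
body[2] sub  r1, r3, #28 -> r1=0x1e
body[3] xor  r5, r6, r5 -> r5=0x6a
body[4] mov  r2, r3 -> r2=0x3a
body[5] sub  r5, r4, #17 -> r5=0xa7
body[6] sub  r1, r2, r6 -> r1=0x75
body[7] add  r1, r5, #39 -> r1=0xce
epilogue: pop r5=0xaf, sp=0xd8
epilogue: pop r1=0x9a, sp=0xd9
r1: callee-saved, written=True
r2: caller-saved, written=True
r3: caller-saved, written=False
r4: caller-saved, written=False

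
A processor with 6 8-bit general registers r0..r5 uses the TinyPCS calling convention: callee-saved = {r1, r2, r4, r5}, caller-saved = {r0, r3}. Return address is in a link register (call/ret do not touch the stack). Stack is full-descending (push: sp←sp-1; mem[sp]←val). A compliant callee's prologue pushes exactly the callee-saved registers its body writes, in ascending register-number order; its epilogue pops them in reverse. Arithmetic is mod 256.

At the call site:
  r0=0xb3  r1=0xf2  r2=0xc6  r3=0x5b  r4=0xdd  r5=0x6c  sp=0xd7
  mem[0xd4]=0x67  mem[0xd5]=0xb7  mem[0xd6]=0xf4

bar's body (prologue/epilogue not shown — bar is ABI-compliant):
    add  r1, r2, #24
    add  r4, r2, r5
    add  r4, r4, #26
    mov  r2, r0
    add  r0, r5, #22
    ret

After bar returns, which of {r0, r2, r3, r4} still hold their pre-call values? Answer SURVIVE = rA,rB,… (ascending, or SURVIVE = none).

prologue: push r1 → mem[0xd6]=0xf2, sp=0xd6
prologue: push r2 → mem[0xd5]=0xc6, sp=0xd5
prologue: push r4 → mem[0xd4]=0xdd, sp=0xd4
body[0] add  r1, r2, #24 → r1=0xde
body[1] add  r4, r2, r5 → r4=0x32
body[2] add  r4, r4, #26 → r4=0x4c
body[3] mov  r2, r0 → r2=0xb3
body[4] add  r0, r5, #22 → r0=0x82
epilogue: pop r4=0xdd, sp=0xd5
epilogue: pop r2=0xc6, sp=0xd6
epilogue: pop r1=0xf2, sp=0xd7
r0: caller-saved, written=True
r2: callee-saved, written=True
r3: caller-saved, written=False
r4: callee-saved, written=True

SURVIVE = r2,r3,r4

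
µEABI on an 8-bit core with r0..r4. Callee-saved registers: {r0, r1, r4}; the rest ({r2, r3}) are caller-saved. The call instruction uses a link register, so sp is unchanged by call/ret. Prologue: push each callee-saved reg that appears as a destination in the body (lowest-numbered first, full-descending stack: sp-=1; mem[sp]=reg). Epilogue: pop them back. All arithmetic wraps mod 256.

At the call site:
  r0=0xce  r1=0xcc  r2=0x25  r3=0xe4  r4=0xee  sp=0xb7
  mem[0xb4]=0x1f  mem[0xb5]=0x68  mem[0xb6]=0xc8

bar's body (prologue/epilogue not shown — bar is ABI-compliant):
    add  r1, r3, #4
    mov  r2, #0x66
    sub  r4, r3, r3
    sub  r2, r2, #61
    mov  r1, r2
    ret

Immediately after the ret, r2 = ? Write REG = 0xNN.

prologue: push r1 -> mem[0xb6]=0xcc, sp=0xb6
prologue: push r4 -> mem[0xb5]=0xee, sp=0xb5
body[0] add  r1, r3, #4 -> r1=0xe8
body[1] mov  r2, #0x66 -> r2=0x66
body[2] sub  r4, r3, r3 -> r4=0x00
body[3] sub  r2, r2, #61 -> r2=0x29
body[4] mov  r1, r2 -> r1=0x29
epilogue: pop r4=0xee, sp=0xb6
epilogue: pop r1=0xcc, sp=0xb7
r2 is caller-saved -> body value

REG = 0x29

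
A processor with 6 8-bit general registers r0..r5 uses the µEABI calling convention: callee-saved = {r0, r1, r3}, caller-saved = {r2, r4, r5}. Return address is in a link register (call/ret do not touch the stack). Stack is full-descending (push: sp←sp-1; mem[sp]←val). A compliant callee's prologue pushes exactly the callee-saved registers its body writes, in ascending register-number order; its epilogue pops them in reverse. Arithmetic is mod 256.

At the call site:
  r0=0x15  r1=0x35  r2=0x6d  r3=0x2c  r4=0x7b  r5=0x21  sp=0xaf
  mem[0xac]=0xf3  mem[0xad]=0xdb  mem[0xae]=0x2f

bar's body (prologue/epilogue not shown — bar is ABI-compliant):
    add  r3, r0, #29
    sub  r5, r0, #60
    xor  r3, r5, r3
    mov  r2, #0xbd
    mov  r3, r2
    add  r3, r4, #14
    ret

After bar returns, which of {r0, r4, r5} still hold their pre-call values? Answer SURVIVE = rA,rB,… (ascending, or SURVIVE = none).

prologue: push r3 -> mem[0xae]=0x2c, sp=0xae
body[0] add  r3, r0, #29 -> r3=0x32
body[1] sub  r5, r0, #60 -> r5=0xd9
body[2] xor  r3, r5, r3 -> r3=0xeb
body[3] mov  r2, #0xbd -> r2=0xbd
body[4] mov  r3, r2 -> r3=0xbd
body[5] add  r3, r4, #14 -> r3=0x89
epilogue: pop r3=0x2c, sp=0xaf
r0: callee-saved, written=False
r4: caller-saved, written=False
r5: caller-saved, written=True

SURVIVE = r0,r4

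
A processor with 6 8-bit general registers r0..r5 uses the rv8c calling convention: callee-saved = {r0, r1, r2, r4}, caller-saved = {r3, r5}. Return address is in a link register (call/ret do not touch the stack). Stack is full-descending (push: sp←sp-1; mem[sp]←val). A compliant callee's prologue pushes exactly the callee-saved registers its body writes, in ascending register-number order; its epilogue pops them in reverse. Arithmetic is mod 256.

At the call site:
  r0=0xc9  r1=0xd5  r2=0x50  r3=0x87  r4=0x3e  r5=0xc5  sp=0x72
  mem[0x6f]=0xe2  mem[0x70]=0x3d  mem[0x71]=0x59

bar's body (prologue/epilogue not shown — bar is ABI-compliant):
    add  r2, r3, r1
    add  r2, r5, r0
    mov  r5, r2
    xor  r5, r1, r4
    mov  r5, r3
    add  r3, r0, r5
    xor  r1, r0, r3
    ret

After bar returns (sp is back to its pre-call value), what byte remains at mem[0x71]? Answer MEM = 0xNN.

prologue: push r1 → mem[0x71]=0xd5, sp=0x71
prologue: push r2 → mem[0x70]=0x50, sp=0x70
body[0] add  r2, r3, r1 → r2=0x5c
body[1] add  r2, r5, r0 → r2=0x8e
body[2] mov  r5, r2 → r5=0x8e
body[3] xor  r5, r1, r4 → r5=0xeb
body[4] mov  r5, r3 → r5=0x87
body[5] add  r3, r0, r5 → r3=0x50
body[6] xor  r1, r0, r3 → r1=0x99
epilogue: pop r2=0x50, sp=0x71
epilogue: pop r1=0xd5, sp=0x72
prologue pushed ['r1', 'r2'] at ['0x71', '0x70']

MEM = 0xd5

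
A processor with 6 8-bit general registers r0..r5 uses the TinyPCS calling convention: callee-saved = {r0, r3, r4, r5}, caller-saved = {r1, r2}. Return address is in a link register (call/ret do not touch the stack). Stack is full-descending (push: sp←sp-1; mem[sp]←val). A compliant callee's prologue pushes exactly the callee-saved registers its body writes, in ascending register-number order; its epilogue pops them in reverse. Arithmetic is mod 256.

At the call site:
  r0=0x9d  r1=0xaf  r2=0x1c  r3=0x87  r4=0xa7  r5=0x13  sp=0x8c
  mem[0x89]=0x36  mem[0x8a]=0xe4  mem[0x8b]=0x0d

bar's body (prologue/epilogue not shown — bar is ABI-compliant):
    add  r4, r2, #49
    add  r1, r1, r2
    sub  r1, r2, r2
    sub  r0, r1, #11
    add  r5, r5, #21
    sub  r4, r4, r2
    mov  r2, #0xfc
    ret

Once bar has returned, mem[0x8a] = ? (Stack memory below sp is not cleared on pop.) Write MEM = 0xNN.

MEM = 0xa7

prologue: push r0 -> mem[0x8b]=0x9d, sp=0x8b
prologue: push r4 -> mem[0x8a]=0xa7, sp=0x8a
prologue: push r5 -> mem[0x89]=0x13, sp=0x89
body[0] add  r4, r2, #49 -> r4=0x4d
body[1] add  r1, r1, r2 -> r1=0xcb
body[2] sub  r1, r2, r2 -> r1=0x00
body[3] sub  r0, r1, #11 -> r0=0xf5
body[4] add  r5, r5, #21 -> r5=0x28
body[5] sub  r4, r4, r2 -> r4=0x31
body[6] mov  r2, #0xfc -> r2=0xfc
epilogue: pop r5=0x13, sp=0x8a
epilogue: pop r4=0xa7, sp=0x8b
epilogue: pop r0=0x9d, sp=0x8c
prologue pushed ['r0', 'r4', 'r5'] at ['0x8b', '0x8a', '0x89']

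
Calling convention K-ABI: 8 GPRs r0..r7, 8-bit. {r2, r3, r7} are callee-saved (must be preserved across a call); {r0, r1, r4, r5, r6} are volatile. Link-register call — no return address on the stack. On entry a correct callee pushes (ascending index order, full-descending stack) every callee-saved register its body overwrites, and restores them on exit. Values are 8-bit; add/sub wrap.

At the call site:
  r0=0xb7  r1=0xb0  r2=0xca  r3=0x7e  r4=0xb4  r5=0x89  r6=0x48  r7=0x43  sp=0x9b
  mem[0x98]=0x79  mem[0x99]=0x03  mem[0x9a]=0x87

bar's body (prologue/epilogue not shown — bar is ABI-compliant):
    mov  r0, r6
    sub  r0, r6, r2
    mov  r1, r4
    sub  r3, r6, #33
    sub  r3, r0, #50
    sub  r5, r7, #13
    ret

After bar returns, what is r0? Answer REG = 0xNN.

REG = 0x7e

prologue: push r3 → mem[0x9a]=0x7e, sp=0x9a
body[0] mov  r0, r6 → r0=0x48
body[1] sub  r0, r6, r2 → r0=0x7e
body[2] mov  r1, r4 → r1=0xb4
body[3] sub  r3, r6, #33 → r3=0x27
body[4] sub  r3, r0, #50 → r3=0x4c
body[5] sub  r5, r7, #13 → r5=0x36
epilogue: pop r3=0x7e, sp=0x9b
r0 is caller-saved → body value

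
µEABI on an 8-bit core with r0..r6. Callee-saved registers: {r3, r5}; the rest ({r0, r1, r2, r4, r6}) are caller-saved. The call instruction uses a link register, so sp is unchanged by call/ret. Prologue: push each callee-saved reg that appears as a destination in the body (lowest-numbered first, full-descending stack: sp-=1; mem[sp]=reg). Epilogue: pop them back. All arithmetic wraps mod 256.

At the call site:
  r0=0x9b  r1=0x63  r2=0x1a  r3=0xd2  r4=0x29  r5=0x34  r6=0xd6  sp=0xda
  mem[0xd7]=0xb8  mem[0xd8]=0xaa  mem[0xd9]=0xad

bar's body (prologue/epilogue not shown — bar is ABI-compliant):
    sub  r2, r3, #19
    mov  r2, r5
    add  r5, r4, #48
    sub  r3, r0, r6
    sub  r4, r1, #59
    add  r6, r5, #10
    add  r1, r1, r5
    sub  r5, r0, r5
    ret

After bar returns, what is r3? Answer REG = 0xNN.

REG = 0xd2

prologue: push r3 → mem[0xd9]=0xd2, sp=0xd9
prologue: push r5 → mem[0xd8]=0x34, sp=0xd8
body[0] sub  r2, r3, #19 → r2=0xbf
body[1] mov  r2, r5 → r2=0x34
body[2] add  r5, r4, #48 → r5=0x59
body[3] sub  r3, r0, r6 → r3=0xc5
body[4] sub  r4, r1, #59 → r4=0x28
body[5] add  r6, r5, #10 → r6=0x63
body[6] add  r1, r1, r5 → r1=0xbc
body[7] sub  r5, r0, r5 → r5=0x42
epilogue: pop r5=0x34, sp=0xd9
epilogue: pop r3=0xd2, sp=0xda
r3 is callee-saved → restored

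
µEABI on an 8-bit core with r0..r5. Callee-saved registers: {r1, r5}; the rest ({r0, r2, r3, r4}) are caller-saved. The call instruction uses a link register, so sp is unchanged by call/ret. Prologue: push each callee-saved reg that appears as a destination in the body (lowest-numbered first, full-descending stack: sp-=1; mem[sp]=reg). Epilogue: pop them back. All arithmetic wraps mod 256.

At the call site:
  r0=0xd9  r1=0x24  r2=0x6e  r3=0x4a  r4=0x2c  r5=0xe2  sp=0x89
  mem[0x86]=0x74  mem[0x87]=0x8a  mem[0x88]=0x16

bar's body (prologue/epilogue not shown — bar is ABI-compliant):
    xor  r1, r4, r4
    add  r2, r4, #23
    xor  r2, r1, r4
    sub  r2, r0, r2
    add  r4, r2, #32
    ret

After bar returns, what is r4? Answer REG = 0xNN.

prologue: push r1 -> mem[0x88]=0x24, sp=0x88
body[0] xor  r1, r4, r4 -> r1=0x00
body[1] add  r2, r4, #23 -> r2=0x43
body[2] xor  r2, r1, r4 -> r2=0x2c
body[3] sub  r2, r0, r2 -> r2=0xad
body[4] add  r4, r2, #32 -> r4=0xcd
epilogue: pop r1=0x24, sp=0x89
r4 is caller-saved -> body value

REG = 0xcd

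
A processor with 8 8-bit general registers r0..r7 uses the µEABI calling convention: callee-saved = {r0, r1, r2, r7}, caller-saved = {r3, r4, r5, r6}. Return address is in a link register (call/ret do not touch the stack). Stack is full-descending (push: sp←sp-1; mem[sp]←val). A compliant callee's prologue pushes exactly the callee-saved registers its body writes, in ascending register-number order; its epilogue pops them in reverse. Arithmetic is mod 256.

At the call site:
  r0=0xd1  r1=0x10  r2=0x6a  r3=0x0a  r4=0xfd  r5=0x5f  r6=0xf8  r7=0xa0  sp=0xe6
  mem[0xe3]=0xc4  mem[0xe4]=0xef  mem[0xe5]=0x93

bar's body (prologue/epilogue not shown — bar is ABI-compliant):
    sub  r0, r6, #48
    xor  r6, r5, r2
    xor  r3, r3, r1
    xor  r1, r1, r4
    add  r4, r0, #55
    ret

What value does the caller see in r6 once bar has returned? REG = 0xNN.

REG = 0x35

prologue: push r0 -> mem[0xe5]=0xd1, sp=0xe5
prologue: push r1 -> mem[0xe4]=0x10, sp=0xe4
body[0] sub  r0, r6, #48 -> r0=0xc8
body[1] xor  r6, r5, r2 -> r6=0x35
body[2] xor  r3, r3, r1 -> r3=0x1a
body[3] xor  r1, r1, r4 -> r1=0xed
body[4] add  r4, r0, #55 -> r4=0xff
epilogue: pop r1=0x10, sp=0xe5
epilogue: pop r0=0xd1, sp=0xe6
r6 is caller-saved -> body value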